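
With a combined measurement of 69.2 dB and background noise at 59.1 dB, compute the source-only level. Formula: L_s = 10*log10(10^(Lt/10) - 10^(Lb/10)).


10^(69.2/10) = 8.31764e+06
10^(59.1/10) = 812831
Difference = 8.31764e+06 - 812831 = 7.50481e+06
L_source = 10*log10(7.50481e+06) = 68.753 dB


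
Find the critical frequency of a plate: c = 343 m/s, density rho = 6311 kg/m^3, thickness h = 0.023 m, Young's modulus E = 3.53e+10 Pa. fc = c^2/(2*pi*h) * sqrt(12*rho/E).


12*rho/E = 12*6311/3.53e+10 = 2.14538e-06
sqrt(12*rho/E) = sqrt(2.14538e-06) = 0.00146471
c^2/(2*pi*h) = 343^2/(2*pi*0.023) = 814105
fc = 814105 * 0.00146471 = 1192.4 Hz


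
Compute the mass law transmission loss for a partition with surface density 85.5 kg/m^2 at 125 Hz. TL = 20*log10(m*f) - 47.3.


m * f = 85.5 * 125 = 10687.5
20*log10(10687.5) = 80.5775 dB
TL = 80.5775 - 47.3 = 33.278 dB


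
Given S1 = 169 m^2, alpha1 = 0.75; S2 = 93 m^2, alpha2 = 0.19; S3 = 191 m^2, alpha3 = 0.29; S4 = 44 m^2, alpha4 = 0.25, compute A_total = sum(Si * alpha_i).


169 * 0.75 = 126.75
93 * 0.19 = 17.67
191 * 0.29 = 55.39
44 * 0.25 = 11
A_total = 126.75 + 17.67 + 55.39 + 11 = 210.81 m^2


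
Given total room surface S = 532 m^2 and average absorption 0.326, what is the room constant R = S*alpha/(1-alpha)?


R = 532 * 0.326 / (1 - 0.326) = 257.32 m^2


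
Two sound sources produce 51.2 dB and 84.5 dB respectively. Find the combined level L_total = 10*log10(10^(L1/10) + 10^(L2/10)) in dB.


10^(51.2/10) = 131826
10^(84.5/10) = 2.81838e+08
Sum = 131826 + 2.81838e+08 = 2.8197e+08
L_total = 10*log10(2.8197e+08) = 84.502 dB


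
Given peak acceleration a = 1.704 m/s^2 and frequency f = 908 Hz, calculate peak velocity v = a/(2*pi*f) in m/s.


omega = 2*pi*f = 2*pi*908 = 5705.13 rad/s
v = a / omega = 1.704 / 5705.13 = 0.00029868 m/s


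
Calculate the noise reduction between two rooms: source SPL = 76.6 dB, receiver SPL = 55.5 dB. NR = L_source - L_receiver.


NR = L_source - L_receiver (difference between source and receiving room levels)
NR = 76.6 - 55.5 = 21.1 dB


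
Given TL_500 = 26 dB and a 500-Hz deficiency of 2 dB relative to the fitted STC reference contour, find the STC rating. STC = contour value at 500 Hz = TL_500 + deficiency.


By ASTM E413, STC = value of the fitted reference contour at 500 Hz.
Contour value at 500 Hz = TL_500 + deficiency = 26 + 2 = 28
STC = 28


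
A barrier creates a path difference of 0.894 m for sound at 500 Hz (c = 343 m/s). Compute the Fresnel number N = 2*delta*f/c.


N = 2*delta*f/c = 2*delta/lambda, where lambda = c/f
lambda = 343 / 500 = 0.686 m
N = 2 * 0.894 / 0.686 = 2.6064


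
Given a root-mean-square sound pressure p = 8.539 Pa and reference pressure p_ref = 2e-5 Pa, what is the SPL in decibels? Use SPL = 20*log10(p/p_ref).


p / p_ref = 8.539 / 2e-5 = 426950
SPL = 20 * log10(426950) = 112.61 dB


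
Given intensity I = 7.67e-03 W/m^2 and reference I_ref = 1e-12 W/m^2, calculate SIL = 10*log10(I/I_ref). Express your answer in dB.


I / I_ref = 7.67e-03 / 1e-12 = 7.67e+09
SIL = 10 * log10(7.67e+09) = 98.848 dB


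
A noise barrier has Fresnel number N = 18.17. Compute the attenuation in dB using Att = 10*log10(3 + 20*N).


3 + 20*N = 3 + 20*18.17 = 366.4
Att = 10*log10(366.4) = 25.64 dB


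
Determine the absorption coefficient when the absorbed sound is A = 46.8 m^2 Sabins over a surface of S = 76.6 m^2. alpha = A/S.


Absorption coefficient = absorbed power / incident power
alpha = A / S = 46.8 / 76.6 = 0.61097


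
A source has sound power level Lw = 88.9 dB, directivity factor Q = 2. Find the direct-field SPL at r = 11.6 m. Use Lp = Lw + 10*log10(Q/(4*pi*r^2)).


4*pi*r^2 = 4*pi*11.6^2 = 1690.93 m^2
Q / (4*pi*r^2) = 2 / 1690.93 = 0.00118278
Lp = 88.9 + 10*log10(0.00118278) = 59.629 dB


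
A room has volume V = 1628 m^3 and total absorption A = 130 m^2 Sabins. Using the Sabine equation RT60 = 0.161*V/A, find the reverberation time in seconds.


RT60 = 0.161 * 1628 / 130 = 2.0162 s


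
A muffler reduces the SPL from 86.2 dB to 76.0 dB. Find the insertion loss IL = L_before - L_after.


Insertion loss = SPL without muffler - SPL with muffler
IL = 86.2 - 76.0 = 10.2 dB


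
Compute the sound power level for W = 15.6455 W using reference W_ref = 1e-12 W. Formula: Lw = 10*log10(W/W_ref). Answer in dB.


W / W_ref = 15.6455 / 1e-12 = 1.56455e+13
Lw = 10 * log10(1.56455e+13) = 131.94 dB


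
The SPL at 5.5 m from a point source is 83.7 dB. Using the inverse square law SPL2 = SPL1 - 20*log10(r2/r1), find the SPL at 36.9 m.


r2/r1 = 36.9/5.5 = 6.70909
Correction = 20*log10(6.70909) = 16.5333 dB
SPL2 = 83.7 - 16.5333 = 67.167 dB


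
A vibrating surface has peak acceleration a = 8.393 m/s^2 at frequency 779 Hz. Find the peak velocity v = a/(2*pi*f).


omega = 2*pi*f = 2*pi*779 = 4894.6 rad/s
v = a / omega = 8.393 / 4894.6 = 0.0017147 m/s


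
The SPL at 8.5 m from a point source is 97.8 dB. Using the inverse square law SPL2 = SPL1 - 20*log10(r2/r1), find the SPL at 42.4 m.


r2/r1 = 42.4/8.5 = 4.98824
Correction = 20*log10(4.98824) = 13.9589 dB
SPL2 = 97.8 - 13.9589 = 83.841 dB


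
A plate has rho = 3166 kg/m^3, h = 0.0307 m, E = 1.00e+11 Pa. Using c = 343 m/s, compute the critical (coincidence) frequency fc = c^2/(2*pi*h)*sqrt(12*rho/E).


12*rho/E = 12*3166/1.00e+11 = 3.7992e-07
sqrt(12*rho/E) = sqrt(3.7992e-07) = 0.000616377
c^2/(2*pi*h) = 343^2/(2*pi*0.0307) = 609916
fc = 609916 * 0.000616377 = 375.94 Hz


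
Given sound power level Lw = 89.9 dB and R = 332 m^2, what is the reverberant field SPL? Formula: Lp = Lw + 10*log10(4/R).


4/R = 4/332 = 0.0120482
Lp = 89.9 + 10*log10(0.0120482) = 70.709 dB


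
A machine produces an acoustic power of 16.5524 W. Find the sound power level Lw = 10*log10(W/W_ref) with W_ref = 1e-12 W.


W / W_ref = 16.5524 / 1e-12 = 1.65524e+13
Lw = 10 * log10(1.65524e+13) = 132.19 dB


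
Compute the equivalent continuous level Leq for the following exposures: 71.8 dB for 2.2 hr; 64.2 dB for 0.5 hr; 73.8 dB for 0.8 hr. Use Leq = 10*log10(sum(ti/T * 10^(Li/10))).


T_total = 2.2 + 0.5 + 0.8 = 3.5 hr
(2.2/3.5) * 10^(71.8/10) = 9.51381e+06
(0.5/3.5) * 10^(64.2/10) = 375753
(0.8/3.5) * 10^(73.8/10) = 5.48305e+06
Sum = 9.51381e+06 + 375753 + 5.48305e+06 = 1.53726e+07
Leq = 10*log10(1.53726e+07) = 71.867 dB


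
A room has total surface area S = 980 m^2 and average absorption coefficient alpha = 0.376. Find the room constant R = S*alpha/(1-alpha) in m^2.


R = 980 * 0.376 / (1 - 0.376) = 590.51 m^2


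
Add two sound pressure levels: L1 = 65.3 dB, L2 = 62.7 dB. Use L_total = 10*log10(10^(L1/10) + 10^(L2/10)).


10^(65.3/10) = 3.38844e+06
10^(62.7/10) = 1.86209e+06
Sum = 3.38844e+06 + 1.86209e+06 = 5.25053e+06
L_total = 10*log10(5.25053e+06) = 67.202 dB


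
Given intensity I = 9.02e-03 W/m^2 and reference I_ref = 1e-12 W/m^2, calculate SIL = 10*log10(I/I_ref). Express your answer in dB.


I / I_ref = 9.02e-03 / 1e-12 = 9.02e+09
SIL = 10 * log10(9.02e+09) = 99.552 dB


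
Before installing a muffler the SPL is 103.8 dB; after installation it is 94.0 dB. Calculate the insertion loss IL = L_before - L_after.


Insertion loss = SPL without muffler - SPL with muffler
IL = 103.8 - 94.0 = 9.8 dB


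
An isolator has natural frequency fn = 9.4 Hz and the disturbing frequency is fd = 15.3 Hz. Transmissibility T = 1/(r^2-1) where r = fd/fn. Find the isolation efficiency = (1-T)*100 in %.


r = 15.3 / 9.4 = 1.62766
r^2 - 1 = 1.62766^2 - 1 = 1.64928
T = 1/1.64928 = 0.606325
Efficiency = (1 - 0.606325)*100 = 39.367 %


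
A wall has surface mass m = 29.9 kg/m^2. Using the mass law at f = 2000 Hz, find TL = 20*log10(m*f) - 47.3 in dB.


m * f = 29.9 * 2000 = 59800
20*log10(59800) = 95.534 dB
TL = 95.534 - 47.3 = 48.234 dB


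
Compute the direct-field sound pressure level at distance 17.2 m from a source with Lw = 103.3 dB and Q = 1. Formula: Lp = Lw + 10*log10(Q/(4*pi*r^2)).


4*pi*r^2 = 4*pi*17.2^2 = 3717.64 m^2
Q / (4*pi*r^2) = 1 / 3717.64 = 0.000268988
Lp = 103.3 + 10*log10(0.000268988) = 67.597 dB


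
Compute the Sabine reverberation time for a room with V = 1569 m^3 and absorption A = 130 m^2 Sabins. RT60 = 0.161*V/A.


RT60 = 0.161 * 1569 / 130 = 1.9431 s


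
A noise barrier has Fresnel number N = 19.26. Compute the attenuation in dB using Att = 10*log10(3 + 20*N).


3 + 20*N = 3 + 20*19.26 = 388.2
Att = 10*log10(388.2) = 25.891 dB


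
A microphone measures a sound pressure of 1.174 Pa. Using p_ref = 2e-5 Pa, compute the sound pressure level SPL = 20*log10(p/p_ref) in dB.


p / p_ref = 1.174 / 2e-5 = 58700
SPL = 20 * log10(58700) = 95.373 dB


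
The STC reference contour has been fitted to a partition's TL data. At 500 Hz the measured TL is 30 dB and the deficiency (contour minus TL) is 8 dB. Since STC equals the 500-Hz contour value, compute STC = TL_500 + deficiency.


By ASTM E413, STC = value of the fitted reference contour at 500 Hz.
Contour value at 500 Hz = TL_500 + deficiency = 30 + 8 = 38
STC = 38


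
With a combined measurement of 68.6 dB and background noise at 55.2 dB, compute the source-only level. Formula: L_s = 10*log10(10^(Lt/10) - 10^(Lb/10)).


10^(68.6/10) = 7.24436e+06
10^(55.2/10) = 331131
Difference = 7.24436e+06 - 331131 = 6.91323e+06
L_source = 10*log10(6.91323e+06) = 68.397 dB


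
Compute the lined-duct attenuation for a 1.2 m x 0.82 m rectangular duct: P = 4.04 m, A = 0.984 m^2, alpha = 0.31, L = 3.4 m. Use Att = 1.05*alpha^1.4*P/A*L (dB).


alpha^1.4 = 0.31^1.4 = 0.194047
Attenuation rate = 1.05 * alpha^1.4 * P / A
= 1.05 * 0.194047 * 4.04 / 0.984 = 0.836532 dB/m
Total Att = 0.836532 * 3.4 = 2.8442 dB


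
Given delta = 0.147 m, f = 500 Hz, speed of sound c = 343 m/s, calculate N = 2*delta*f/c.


N = 2*delta*f/c = 2*delta/lambda, where lambda = c/f
lambda = 343 / 500 = 0.686 m
N = 2 * 0.147 / 0.686 = 0.42857


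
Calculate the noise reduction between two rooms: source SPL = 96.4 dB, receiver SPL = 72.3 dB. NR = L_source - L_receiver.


NR = L_source - L_receiver (difference between source and receiving room levels)
NR = 96.4 - 72.3 = 24.1 dB


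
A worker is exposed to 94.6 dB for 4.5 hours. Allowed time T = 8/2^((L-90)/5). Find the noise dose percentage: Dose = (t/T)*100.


T_allowed = 8 / 2^((94.6 - 90)/5) = 4.22807 hr
Dose = 4.5 / 4.22807 * 100 = 106.43 %


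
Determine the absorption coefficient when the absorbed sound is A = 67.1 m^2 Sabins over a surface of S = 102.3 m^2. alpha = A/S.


Absorption coefficient = absorbed power / incident power
alpha = A / S = 67.1 / 102.3 = 0.65591


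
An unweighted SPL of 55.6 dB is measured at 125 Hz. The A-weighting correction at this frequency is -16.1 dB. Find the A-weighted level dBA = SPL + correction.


A-weighting table: 125 Hz -> -16.1 dB correction
SPL_A = SPL + correction = 55.6 + (-16.1) = 39.5 dBA


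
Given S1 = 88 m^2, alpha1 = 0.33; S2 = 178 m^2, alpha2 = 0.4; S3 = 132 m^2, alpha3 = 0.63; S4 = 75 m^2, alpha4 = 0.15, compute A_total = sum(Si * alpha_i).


88 * 0.33 = 29.04
178 * 0.4 = 71.2
132 * 0.63 = 83.16
75 * 0.15 = 11.25
A_total = 29.04 + 71.2 + 83.16 + 11.25 = 194.65 m^2


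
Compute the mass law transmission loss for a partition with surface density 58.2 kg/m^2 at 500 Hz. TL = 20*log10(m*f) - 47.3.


m * f = 58.2 * 500 = 29100
20*log10(29100) = 89.2779 dB
TL = 89.2779 - 47.3 = 41.978 dB


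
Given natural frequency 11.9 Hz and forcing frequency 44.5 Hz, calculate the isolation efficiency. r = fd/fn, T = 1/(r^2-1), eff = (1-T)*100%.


r = 44.5 / 11.9 = 3.7395
r^2 - 1 = 3.7395^2 - 1 = 12.9839
T = 1/12.9839 = 0.0770185
Efficiency = (1 - 0.0770185)*100 = 92.298 %


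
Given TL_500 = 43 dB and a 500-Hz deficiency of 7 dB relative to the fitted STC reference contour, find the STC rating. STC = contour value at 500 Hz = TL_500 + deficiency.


By ASTM E413, STC = value of the fitted reference contour at 500 Hz.
Contour value at 500 Hz = TL_500 + deficiency = 43 + 7 = 50
STC = 50


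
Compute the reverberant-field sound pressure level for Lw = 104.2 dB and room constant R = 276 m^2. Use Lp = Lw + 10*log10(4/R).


4/R = 4/276 = 0.0144928
Lp = 104.2 + 10*log10(0.0144928) = 85.812 dB


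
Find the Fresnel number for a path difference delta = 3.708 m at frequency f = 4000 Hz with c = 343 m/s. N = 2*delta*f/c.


N = 2*delta*f/c = 2*delta/lambda, where lambda = c/f
lambda = 343 / 4000 = 0.08575 m
N = 2 * 3.708 / 0.08575 = 86.484


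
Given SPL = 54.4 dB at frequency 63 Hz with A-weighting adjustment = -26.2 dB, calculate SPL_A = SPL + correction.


A-weighting table: 63 Hz -> -26.2 dB correction
SPL_A = SPL + correction = 54.4 + (-26.2) = 28.2 dBA


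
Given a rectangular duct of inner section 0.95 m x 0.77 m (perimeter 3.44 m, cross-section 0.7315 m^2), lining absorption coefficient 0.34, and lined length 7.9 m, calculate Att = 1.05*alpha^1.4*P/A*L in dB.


alpha^1.4 = 0.34^1.4 = 0.220836
Attenuation rate = 1.05 * alpha^1.4 * P / A
= 1.05 * 0.220836 * 3.44 / 0.7315 = 1.09044 dB/m
Total Att = 1.09044 * 7.9 = 8.6145 dB


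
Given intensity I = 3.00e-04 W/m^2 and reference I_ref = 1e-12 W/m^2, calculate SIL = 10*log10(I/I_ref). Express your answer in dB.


I / I_ref = 3.00e-04 / 1e-12 = 3e+08
SIL = 10 * log10(3e+08) = 84.771 dB


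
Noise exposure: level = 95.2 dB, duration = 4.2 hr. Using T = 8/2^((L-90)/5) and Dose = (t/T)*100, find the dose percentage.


T_allowed = 8 / 2^((95.2 - 90)/5) = 3.89062 hr
Dose = 4.2 / 3.89062 * 100 = 107.95 %


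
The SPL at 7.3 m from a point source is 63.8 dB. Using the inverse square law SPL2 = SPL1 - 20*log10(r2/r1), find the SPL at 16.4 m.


r2/r1 = 16.4/7.3 = 2.24658
Correction = 20*log10(2.24658) = 7.03044 dB
SPL2 = 63.8 - 7.03044 = 56.77 dB


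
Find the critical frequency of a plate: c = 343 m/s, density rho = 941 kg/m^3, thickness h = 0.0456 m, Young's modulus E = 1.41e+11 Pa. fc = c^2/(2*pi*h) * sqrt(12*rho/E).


12*rho/E = 12*941/1.41e+11 = 8.00851e-08
sqrt(12*rho/E) = sqrt(8.00851e-08) = 0.000282993
c^2/(2*pi*h) = 343^2/(2*pi*0.0456) = 410623
fc = 410623 * 0.000282993 = 116.2 Hz


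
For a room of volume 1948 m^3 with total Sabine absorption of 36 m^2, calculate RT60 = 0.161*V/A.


RT60 = 0.161 * 1948 / 36 = 8.7119 s


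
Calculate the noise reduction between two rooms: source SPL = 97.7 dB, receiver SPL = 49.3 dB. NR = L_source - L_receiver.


NR = L_source - L_receiver (difference between source and receiving room levels)
NR = 97.7 - 49.3 = 48.4 dB


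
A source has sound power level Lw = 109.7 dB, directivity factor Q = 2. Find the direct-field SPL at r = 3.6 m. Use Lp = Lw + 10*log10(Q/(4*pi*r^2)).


4*pi*r^2 = 4*pi*3.6^2 = 162.86 m^2
Q / (4*pi*r^2) = 2 / 162.86 = 0.0122805
Lp = 109.7 + 10*log10(0.0122805) = 90.592 dB


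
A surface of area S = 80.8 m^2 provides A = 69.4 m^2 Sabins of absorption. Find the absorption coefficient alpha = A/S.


Absorption coefficient = absorbed power / incident power
alpha = A / S = 69.4 / 80.8 = 0.85891


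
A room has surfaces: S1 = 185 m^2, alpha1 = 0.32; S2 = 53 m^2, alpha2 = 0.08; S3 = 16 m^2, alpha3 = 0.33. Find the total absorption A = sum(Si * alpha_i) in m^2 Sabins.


185 * 0.32 = 59.2
53 * 0.08 = 4.24
16 * 0.33 = 5.28
A_total = 59.2 + 4.24 + 5.28 = 68.72 m^2


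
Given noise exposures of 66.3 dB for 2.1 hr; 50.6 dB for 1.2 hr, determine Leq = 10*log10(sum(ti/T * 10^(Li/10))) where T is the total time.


T_total = 2.1 + 1.2 = 3.3 hr
(2.1/3.3) * 10^(66.3/10) = 2.7146e+06
(1.2/3.3) * 10^(50.6/10) = 41751
Sum = 2.7146e+06 + 41751 = 2.75635e+06
Leq = 10*log10(2.75635e+06) = 64.403 dB


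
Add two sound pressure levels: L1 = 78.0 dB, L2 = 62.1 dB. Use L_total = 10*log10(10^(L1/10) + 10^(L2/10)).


10^(78.0/10) = 6.30957e+07
10^(62.1/10) = 1.62181e+06
Sum = 6.30957e+07 + 1.62181e+06 = 6.47175e+07
L_total = 10*log10(6.47175e+07) = 78.11 dB


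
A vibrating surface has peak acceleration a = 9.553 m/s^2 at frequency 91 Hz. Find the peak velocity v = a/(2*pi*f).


omega = 2*pi*f = 2*pi*91 = 571.77 rad/s
v = a / omega = 9.553 / 571.77 = 0.016708 m/s


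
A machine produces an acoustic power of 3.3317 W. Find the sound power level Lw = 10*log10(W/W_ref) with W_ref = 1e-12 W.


W / W_ref = 3.3317 / 1e-12 = 3.3317e+12
Lw = 10 * log10(3.3317e+12) = 125.23 dB


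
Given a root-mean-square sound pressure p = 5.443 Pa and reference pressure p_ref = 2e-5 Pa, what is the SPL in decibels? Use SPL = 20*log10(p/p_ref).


p / p_ref = 5.443 / 2e-5 = 272150
SPL = 20 * log10(272150) = 108.7 dB


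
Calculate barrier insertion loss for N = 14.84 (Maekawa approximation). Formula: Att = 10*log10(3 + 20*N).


3 + 20*N = 3 + 20*14.84 = 299.8
Att = 10*log10(299.8) = 24.768 dB


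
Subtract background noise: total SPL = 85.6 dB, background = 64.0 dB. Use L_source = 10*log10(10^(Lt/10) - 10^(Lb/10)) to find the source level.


10^(85.6/10) = 3.63078e+08
10^(64.0/10) = 2.51189e+06
Difference = 3.63078e+08 - 2.51189e+06 = 3.60566e+08
L_source = 10*log10(3.60566e+08) = 85.57 dB


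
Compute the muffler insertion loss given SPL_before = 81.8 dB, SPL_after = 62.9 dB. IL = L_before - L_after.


Insertion loss = SPL without muffler - SPL with muffler
IL = 81.8 - 62.9 = 18.9 dB


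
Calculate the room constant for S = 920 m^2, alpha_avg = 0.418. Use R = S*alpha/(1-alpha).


R = 920 * 0.418 / (1 - 0.418) = 660.76 m^2


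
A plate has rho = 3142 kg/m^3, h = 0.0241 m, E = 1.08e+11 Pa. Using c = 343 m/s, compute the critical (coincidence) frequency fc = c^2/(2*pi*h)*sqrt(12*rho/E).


12*rho/E = 12*3142/1.08e+11 = 3.49111e-07
sqrt(12*rho/E) = sqrt(3.49111e-07) = 0.000590856
c^2/(2*pi*h) = 343^2/(2*pi*0.0241) = 776947
fc = 776947 * 0.000590856 = 459.06 Hz


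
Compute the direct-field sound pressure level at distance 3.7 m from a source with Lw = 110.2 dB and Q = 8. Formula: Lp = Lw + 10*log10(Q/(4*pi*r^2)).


4*pi*r^2 = 4*pi*3.7^2 = 172.034 m^2
Q / (4*pi*r^2) = 8 / 172.034 = 0.0465024
Lp = 110.2 + 10*log10(0.0465024) = 96.875 dB


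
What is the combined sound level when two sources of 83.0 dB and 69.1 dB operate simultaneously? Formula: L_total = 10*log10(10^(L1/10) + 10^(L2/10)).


10^(83.0/10) = 1.99526e+08
10^(69.1/10) = 8.12831e+06
Sum = 1.99526e+08 + 8.12831e+06 = 2.07654e+08
L_total = 10*log10(2.07654e+08) = 83.173 dB


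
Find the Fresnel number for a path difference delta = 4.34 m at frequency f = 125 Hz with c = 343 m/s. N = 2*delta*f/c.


N = 2*delta*f/c = 2*delta/lambda, where lambda = c/f
lambda = 343 / 125 = 2.744 m
N = 2 * 4.34 / 2.744 = 3.1633


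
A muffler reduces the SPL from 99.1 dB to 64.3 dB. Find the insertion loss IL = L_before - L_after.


Insertion loss = SPL without muffler - SPL with muffler
IL = 99.1 - 64.3 = 34.8 dB


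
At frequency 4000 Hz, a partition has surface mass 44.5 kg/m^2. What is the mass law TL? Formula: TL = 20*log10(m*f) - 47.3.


m * f = 44.5 * 4000 = 178000
20*log10(178000) = 105.008 dB
TL = 105.008 - 47.3 = 57.708 dB


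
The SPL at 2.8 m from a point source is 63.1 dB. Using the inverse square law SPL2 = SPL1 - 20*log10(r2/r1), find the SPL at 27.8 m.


r2/r1 = 27.8/2.8 = 9.92857
Correction = 20*log10(9.92857) = 19.9377 dB
SPL2 = 63.1 - 19.9377 = 43.162 dB


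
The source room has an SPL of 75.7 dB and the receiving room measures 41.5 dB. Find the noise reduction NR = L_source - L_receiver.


NR = L_source - L_receiver (difference between source and receiving room levels)
NR = 75.7 - 41.5 = 34.2 dB


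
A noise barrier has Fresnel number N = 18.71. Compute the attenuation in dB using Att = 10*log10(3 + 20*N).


3 + 20*N = 3 + 20*18.71 = 377.2
Att = 10*log10(377.2) = 25.766 dB


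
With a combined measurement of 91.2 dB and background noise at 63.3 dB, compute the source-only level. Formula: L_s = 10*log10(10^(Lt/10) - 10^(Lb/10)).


10^(91.2/10) = 1.31826e+09
10^(63.3/10) = 2.13796e+06
Difference = 1.31826e+09 - 2.13796e+06 = 1.31612e+09
L_source = 10*log10(1.31612e+09) = 91.193 dB


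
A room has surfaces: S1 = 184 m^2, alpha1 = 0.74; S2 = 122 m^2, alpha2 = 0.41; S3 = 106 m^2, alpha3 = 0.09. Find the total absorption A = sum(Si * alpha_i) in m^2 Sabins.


184 * 0.74 = 136.16
122 * 0.41 = 50.02
106 * 0.09 = 9.54
A_total = 136.16 + 50.02 + 9.54 = 195.72 m^2


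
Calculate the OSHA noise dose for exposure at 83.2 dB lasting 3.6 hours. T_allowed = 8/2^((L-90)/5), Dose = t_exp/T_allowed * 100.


T_allowed = 8 / 2^((83.2 - 90)/5) = 20.5348 hr
Dose = 3.6 / 20.5348 * 100 = 17.531 %


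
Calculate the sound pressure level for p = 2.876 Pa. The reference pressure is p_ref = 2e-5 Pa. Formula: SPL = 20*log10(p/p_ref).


p / p_ref = 2.876 / 2e-5 = 143800
SPL = 20 * log10(143800) = 103.16 dB


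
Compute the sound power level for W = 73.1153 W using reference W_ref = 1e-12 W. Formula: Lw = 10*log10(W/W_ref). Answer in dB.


W / W_ref = 73.1153 / 1e-12 = 7.31153e+13
Lw = 10 * log10(7.31153e+13) = 138.64 dB


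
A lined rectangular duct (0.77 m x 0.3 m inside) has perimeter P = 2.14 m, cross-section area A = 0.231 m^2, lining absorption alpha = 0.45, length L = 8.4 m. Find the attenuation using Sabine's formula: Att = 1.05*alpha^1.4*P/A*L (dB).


alpha^1.4 = 0.45^1.4 = 0.326962
Attenuation rate = 1.05 * alpha^1.4 * P / A
= 1.05 * 0.326962 * 2.14 / 0.231 = 3.18045 dB/m
Total Att = 3.18045 * 8.4 = 26.716 dB


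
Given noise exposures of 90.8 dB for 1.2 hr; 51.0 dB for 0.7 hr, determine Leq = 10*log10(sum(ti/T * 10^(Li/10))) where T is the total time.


T_total = 1.2 + 0.7 = 1.9 hr
(1.2/1.9) * 10^(90.8/10) = 7.59325e+08
(0.7/1.9) * 10^(51.0/10) = 46381.5
Sum = 7.59325e+08 + 46381.5 = 7.59371e+08
Leq = 10*log10(7.59371e+08) = 88.805 dB


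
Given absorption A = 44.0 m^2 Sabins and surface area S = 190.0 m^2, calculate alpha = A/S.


Absorption coefficient = absorbed power / incident power
alpha = A / S = 44.0 / 190.0 = 0.23158


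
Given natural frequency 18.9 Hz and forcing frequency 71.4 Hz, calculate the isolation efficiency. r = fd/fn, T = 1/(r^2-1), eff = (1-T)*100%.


r = 71.4 / 18.9 = 3.77778
r^2 - 1 = 3.77778^2 - 1 = 13.2716
T = 1/13.2716 = 0.0753489
Efficiency = (1 - 0.0753489)*100 = 92.465 %


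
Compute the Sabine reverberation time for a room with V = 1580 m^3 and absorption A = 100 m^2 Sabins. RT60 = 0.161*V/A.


RT60 = 0.161 * 1580 / 100 = 2.5438 s


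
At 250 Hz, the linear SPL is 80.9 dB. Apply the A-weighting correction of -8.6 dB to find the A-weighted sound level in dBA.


A-weighting table: 250 Hz -> -8.6 dB correction
SPL_A = SPL + correction = 80.9 + (-8.6) = 72.3 dBA


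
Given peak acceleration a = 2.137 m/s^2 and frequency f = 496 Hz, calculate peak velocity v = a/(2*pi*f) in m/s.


omega = 2*pi*f = 2*pi*496 = 3116.46 rad/s
v = a / omega = 2.137 / 3116.46 = 0.00068571 m/s


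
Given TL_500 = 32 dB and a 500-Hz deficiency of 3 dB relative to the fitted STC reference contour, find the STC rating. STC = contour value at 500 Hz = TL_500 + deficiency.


By ASTM E413, STC = value of the fitted reference contour at 500 Hz.
Contour value at 500 Hz = TL_500 + deficiency = 32 + 3 = 35
STC = 35


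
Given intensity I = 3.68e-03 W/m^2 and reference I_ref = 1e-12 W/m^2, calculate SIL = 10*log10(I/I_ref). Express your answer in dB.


I / I_ref = 3.68e-03 / 1e-12 = 3.68e+09
SIL = 10 * log10(3.68e+09) = 95.658 dB


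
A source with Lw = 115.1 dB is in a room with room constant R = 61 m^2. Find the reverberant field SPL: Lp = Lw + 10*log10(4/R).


4/R = 4/61 = 0.0655738
Lp = 115.1 + 10*log10(0.0655738) = 103.27 dB


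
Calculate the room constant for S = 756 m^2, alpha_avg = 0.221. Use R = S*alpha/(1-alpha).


R = 756 * 0.221 / (1 - 0.221) = 214.47 m^2


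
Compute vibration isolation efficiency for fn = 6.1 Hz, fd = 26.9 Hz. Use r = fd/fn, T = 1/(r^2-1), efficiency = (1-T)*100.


r = 26.9 / 6.1 = 4.40984
r^2 - 1 = 4.40984^2 - 1 = 18.4467
T = 1/18.4467 = 0.0542102
Efficiency = (1 - 0.0542102)*100 = 94.579 %


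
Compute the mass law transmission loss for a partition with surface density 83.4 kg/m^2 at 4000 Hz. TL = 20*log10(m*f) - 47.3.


m * f = 83.4 * 4000 = 333600
20*log10(333600) = 110.465 dB
TL = 110.465 - 47.3 = 63.165 dB


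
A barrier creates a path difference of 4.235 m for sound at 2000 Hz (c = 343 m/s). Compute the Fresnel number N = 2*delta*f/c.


N = 2*delta*f/c = 2*delta/lambda, where lambda = c/f
lambda = 343 / 2000 = 0.1715 m
N = 2 * 4.235 / 0.1715 = 49.388


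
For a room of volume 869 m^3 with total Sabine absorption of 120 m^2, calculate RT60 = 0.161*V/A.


RT60 = 0.161 * 869 / 120 = 1.1659 s


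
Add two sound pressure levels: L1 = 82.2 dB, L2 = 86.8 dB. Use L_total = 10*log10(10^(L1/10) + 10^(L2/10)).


10^(82.2/10) = 1.65959e+08
10^(86.8/10) = 4.7863e+08
Sum = 1.65959e+08 + 4.7863e+08 = 6.44589e+08
L_total = 10*log10(6.44589e+08) = 88.093 dB


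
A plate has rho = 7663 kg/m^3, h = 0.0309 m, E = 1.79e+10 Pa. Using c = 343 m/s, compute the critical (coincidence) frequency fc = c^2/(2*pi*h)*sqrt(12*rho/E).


12*rho/E = 12*7663/1.79e+10 = 5.13721e-06
sqrt(12*rho/E) = sqrt(5.13721e-06) = 0.00226654
c^2/(2*pi*h) = 343^2/(2*pi*0.0309) = 605968
fc = 605968 * 0.00226654 = 1373.5 Hz


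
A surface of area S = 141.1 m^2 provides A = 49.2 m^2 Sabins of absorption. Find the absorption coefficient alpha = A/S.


Absorption coefficient = absorbed power / incident power
alpha = A / S = 49.2 / 141.1 = 0.34869


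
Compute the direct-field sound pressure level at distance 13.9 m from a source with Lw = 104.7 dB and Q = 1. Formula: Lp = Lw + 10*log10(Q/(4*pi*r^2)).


4*pi*r^2 = 4*pi*13.9^2 = 2427.95 m^2
Q / (4*pi*r^2) = 1 / 2427.95 = 0.00041187
Lp = 104.7 + 10*log10(0.00041187) = 70.848 dB


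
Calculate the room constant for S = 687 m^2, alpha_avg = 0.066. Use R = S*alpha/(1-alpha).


R = 687 * 0.066 / (1 - 0.066) = 48.546 m^2


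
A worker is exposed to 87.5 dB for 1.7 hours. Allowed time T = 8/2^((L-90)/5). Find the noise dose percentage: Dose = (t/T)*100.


T_allowed = 8 / 2^((87.5 - 90)/5) = 11.3137 hr
Dose = 1.7 / 11.3137 * 100 = 15.026 %


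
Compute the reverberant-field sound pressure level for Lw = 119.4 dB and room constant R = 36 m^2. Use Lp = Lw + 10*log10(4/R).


4/R = 4/36 = 0.111111
Lp = 119.4 + 10*log10(0.111111) = 109.86 dB


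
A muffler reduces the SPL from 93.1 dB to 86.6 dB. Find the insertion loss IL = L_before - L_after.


Insertion loss = SPL without muffler - SPL with muffler
IL = 93.1 - 86.6 = 6.5 dB


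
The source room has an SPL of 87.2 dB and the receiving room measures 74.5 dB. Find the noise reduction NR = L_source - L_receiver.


NR = L_source - L_receiver (difference between source and receiving room levels)
NR = 87.2 - 74.5 = 12.7 dB


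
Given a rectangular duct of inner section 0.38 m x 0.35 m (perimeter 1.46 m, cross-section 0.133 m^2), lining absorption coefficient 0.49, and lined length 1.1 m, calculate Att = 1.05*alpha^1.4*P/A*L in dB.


alpha^1.4 = 0.49^1.4 = 0.368362
Attenuation rate = 1.05 * alpha^1.4 * P / A
= 1.05 * 0.368362 * 1.46 / 0.133 = 4.24586 dB/m
Total Att = 4.24586 * 1.1 = 4.6704 dB


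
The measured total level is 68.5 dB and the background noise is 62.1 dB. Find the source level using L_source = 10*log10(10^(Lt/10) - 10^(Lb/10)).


10^(68.5/10) = 7.07946e+06
10^(62.1/10) = 1.62181e+06
Difference = 7.07946e+06 - 1.62181e+06 = 5.45765e+06
L_source = 10*log10(5.45765e+06) = 67.37 dB


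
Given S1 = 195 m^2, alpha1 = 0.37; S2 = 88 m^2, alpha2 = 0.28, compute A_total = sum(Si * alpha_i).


195 * 0.37 = 72.15
88 * 0.28 = 24.64
A_total = 72.15 + 24.64 = 96.79 m^2


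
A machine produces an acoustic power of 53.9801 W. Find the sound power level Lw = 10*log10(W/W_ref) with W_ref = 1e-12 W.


W / W_ref = 53.9801 / 1e-12 = 5.39801e+13
Lw = 10 * log10(5.39801e+13) = 137.32 dB


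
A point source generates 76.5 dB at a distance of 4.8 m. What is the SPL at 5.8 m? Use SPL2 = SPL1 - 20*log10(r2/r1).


r2/r1 = 5.8/4.8 = 1.20833
Correction = 20*log10(1.20833) = 1.64371 dB
SPL2 = 76.5 - 1.64371 = 74.856 dB


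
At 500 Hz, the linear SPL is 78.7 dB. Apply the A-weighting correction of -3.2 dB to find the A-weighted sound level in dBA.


A-weighting table: 500 Hz -> -3.2 dB correction
SPL_A = SPL + correction = 78.7 + (-3.2) = 75.5 dBA


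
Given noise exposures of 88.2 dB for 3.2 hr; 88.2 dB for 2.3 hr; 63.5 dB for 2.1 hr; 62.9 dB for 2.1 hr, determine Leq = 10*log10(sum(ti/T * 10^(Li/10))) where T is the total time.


T_total = 3.2 + 2.3 + 2.1 + 2.1 = 9.7 hr
(3.2/9.7) * 10^(88.2/10) = 2.17961e+08
(2.3/9.7) * 10^(88.2/10) = 1.56659e+08
(2.1/9.7) * 10^(63.5/10) = 484672
(2.1/9.7) * 10^(62.9/10) = 422131
Sum = 2.17961e+08 + 1.56659e+08 + 484672 + 422131 = 3.75527e+08
Leq = 10*log10(3.75527e+08) = 85.746 dB


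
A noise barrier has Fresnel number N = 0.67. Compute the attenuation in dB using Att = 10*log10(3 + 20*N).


3 + 20*N = 3 + 20*0.67 = 16.4
Att = 10*log10(16.4) = 12.148 dB


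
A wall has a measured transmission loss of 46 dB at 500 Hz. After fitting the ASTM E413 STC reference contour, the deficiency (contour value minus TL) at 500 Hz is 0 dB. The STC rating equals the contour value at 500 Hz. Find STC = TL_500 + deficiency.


By ASTM E413, STC = value of the fitted reference contour at 500 Hz.
Contour value at 500 Hz = TL_500 + deficiency = 46 + 0 = 46
STC = 46


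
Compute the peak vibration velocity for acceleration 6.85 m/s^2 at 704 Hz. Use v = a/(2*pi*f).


omega = 2*pi*f = 2*pi*704 = 4423.36 rad/s
v = a / omega = 6.85 / 4423.36 = 0.0015486 m/s


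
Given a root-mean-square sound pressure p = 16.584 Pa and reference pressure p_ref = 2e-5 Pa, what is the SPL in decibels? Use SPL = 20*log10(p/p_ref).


p / p_ref = 16.584 / 2e-5 = 829200
SPL = 20 * log10(829200) = 118.37 dB


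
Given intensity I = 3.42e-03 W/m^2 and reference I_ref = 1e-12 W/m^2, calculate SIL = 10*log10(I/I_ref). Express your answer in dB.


I / I_ref = 3.42e-03 / 1e-12 = 3.42e+09
SIL = 10 * log10(3.42e+09) = 95.34 dB


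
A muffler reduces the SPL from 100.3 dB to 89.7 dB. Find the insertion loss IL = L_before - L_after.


Insertion loss = SPL without muffler - SPL with muffler
IL = 100.3 - 89.7 = 10.6 dB


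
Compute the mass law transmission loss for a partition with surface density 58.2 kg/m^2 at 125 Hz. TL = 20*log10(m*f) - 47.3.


m * f = 58.2 * 125 = 7275
20*log10(7275) = 77.2367 dB
TL = 77.2367 - 47.3 = 29.937 dB


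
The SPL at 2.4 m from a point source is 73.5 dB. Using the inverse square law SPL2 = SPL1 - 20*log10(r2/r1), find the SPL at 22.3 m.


r2/r1 = 22.3/2.4 = 9.29167
Correction = 20*log10(9.29167) = 19.3619 dB
SPL2 = 73.5 - 19.3619 = 54.138 dB


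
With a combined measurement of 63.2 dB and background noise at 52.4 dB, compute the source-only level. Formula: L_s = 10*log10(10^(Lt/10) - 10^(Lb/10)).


10^(63.2/10) = 2.0893e+06
10^(52.4/10) = 173780
Difference = 2.0893e+06 - 173780 = 1.91552e+06
L_source = 10*log10(1.91552e+06) = 62.823 dB


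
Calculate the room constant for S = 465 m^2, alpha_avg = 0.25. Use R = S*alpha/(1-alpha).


R = 465 * 0.25 / (1 - 0.25) = 155 m^2


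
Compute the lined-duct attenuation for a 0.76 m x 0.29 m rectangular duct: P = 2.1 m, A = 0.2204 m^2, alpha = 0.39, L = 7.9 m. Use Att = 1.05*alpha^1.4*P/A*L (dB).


alpha^1.4 = 0.39^1.4 = 0.267603
Attenuation rate = 1.05 * alpha^1.4 * P / A
= 1.05 * 0.267603 * 2.1 / 0.2204 = 2.67724 dB/m
Total Att = 2.67724 * 7.9 = 21.15 dB


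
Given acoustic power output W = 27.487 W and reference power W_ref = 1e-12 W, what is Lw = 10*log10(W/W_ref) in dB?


W / W_ref = 27.487 / 1e-12 = 2.7487e+13
Lw = 10 * log10(2.7487e+13) = 134.39 dB


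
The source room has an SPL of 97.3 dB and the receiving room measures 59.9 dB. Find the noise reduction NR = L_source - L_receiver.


NR = L_source - L_receiver (difference between source and receiving room levels)
NR = 97.3 - 59.9 = 37.4 dB


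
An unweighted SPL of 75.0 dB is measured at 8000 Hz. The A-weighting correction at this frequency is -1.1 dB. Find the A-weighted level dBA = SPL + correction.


A-weighting table: 8000 Hz -> -1.1 dB correction
SPL_A = SPL + correction = 75.0 + (-1.1) = 73.9 dBA


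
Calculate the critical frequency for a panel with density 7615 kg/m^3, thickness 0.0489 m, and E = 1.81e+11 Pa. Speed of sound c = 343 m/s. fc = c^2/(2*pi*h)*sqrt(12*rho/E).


12*rho/E = 12*7615/1.81e+11 = 5.04862e-07
sqrt(12*rho/E) = sqrt(5.04862e-07) = 0.000710536
c^2/(2*pi*h) = 343^2/(2*pi*0.0489) = 382912
fc = 382912 * 0.000710536 = 272.07 Hz


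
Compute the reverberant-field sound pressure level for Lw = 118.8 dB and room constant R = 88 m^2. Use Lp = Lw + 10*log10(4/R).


4/R = 4/88 = 0.0454545
Lp = 118.8 + 10*log10(0.0454545) = 105.38 dB


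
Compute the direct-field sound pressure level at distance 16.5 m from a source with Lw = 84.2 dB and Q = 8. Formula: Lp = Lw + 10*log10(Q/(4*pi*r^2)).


4*pi*r^2 = 4*pi*16.5^2 = 3421.19 m^2
Q / (4*pi*r^2) = 8 / 3421.19 = 0.00233837
Lp = 84.2 + 10*log10(0.00233837) = 57.889 dB


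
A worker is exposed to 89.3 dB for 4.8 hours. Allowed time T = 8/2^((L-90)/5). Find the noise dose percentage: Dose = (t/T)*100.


T_allowed = 8 / 2^((89.3 - 90)/5) = 8.81524 hr
Dose = 4.8 / 8.81524 * 100 = 54.451 %


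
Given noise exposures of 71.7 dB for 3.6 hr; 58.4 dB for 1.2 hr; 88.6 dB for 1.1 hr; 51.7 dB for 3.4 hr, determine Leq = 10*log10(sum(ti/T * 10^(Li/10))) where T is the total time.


T_total = 3.6 + 1.2 + 1.1 + 3.4 = 9.3 hr
(3.6/9.3) * 10^(71.7/10) = 5.72558e+06
(1.2/9.3) * 10^(58.4/10) = 89268.5
(1.1/9.3) * 10^(88.6/10) = 8.5686e+07
(3.4/9.3) * 10^(51.7/10) = 54074.9
Sum = 5.72558e+06 + 89268.5 + 8.5686e+07 + 54074.9 = 9.15549e+07
Leq = 10*log10(9.15549e+07) = 79.617 dB


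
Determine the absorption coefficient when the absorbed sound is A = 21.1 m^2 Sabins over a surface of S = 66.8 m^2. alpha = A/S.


Absorption coefficient = absorbed power / incident power
alpha = A / S = 21.1 / 66.8 = 0.31587


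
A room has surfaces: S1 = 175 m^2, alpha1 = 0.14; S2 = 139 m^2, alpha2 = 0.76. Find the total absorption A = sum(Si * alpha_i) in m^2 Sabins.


175 * 0.14 = 24.5
139 * 0.76 = 105.64
A_total = 24.5 + 105.64 = 130.14 m^2


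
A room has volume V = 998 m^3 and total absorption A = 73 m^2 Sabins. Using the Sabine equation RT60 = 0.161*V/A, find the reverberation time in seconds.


RT60 = 0.161 * 998 / 73 = 2.2011 s


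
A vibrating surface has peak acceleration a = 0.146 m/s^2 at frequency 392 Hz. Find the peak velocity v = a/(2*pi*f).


omega = 2*pi*f = 2*pi*392 = 2463.01 rad/s
v = a / omega = 0.146 / 2463.01 = 5.9277e-05 m/s


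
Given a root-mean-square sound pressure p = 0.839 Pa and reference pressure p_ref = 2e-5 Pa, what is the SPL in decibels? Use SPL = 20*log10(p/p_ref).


p / p_ref = 0.839 / 2e-5 = 41950
SPL = 20 * log10(41950) = 92.455 dB


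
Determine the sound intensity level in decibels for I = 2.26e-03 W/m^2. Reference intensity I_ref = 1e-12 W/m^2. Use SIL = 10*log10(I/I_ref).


I / I_ref = 2.26e-03 / 1e-12 = 2.26e+09
SIL = 10 * log10(2.26e+09) = 93.541 dB


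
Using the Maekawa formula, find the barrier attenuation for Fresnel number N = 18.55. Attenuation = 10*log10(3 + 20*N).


3 + 20*N = 3 + 20*18.55 = 374
Att = 10*log10(374) = 25.729 dB


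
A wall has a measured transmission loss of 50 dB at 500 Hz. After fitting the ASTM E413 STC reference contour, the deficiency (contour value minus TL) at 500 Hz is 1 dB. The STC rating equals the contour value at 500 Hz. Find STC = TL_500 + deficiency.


By ASTM E413, STC = value of the fitted reference contour at 500 Hz.
Contour value at 500 Hz = TL_500 + deficiency = 50 + 1 = 51
STC = 51


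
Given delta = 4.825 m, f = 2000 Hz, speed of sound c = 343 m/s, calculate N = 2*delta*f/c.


N = 2*delta*f/c = 2*delta/lambda, where lambda = c/f
lambda = 343 / 2000 = 0.1715 m
N = 2 * 4.825 / 0.1715 = 56.268


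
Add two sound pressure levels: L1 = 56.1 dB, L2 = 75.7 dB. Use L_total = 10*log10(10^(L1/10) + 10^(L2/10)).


10^(56.1/10) = 407380
10^(75.7/10) = 3.71535e+07
Sum = 407380 + 3.71535e+07 = 3.75609e+07
L_total = 10*log10(3.75609e+07) = 75.747 dB


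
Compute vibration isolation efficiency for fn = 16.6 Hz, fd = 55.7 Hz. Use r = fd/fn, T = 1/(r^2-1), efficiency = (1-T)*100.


r = 55.7 / 16.6 = 3.35542
r^2 - 1 = 3.35542^2 - 1 = 10.2588
T = 1/10.2588 = 0.0974773
Efficiency = (1 - 0.0974773)*100 = 90.252 %


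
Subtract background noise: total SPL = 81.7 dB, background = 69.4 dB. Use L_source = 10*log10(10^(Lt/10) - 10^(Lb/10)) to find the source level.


10^(81.7/10) = 1.47911e+08
10^(69.4/10) = 8.70964e+06
Difference = 1.47911e+08 - 8.70964e+06 = 1.39201e+08
L_source = 10*log10(1.39201e+08) = 81.436 dB


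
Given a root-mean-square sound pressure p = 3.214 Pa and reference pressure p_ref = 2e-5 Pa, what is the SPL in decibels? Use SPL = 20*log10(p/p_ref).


p / p_ref = 3.214 / 2e-5 = 160700
SPL = 20 * log10(160700) = 104.12 dB


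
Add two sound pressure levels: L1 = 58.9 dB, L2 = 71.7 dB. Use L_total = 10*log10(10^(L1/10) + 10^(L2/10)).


10^(58.9/10) = 776247
10^(71.7/10) = 1.47911e+07
Sum = 776247 + 1.47911e+07 = 1.55673e+07
L_total = 10*log10(1.55673e+07) = 71.922 dB


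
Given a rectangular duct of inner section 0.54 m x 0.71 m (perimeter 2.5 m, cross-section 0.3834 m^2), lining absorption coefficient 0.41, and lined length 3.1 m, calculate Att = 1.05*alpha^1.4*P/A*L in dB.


alpha^1.4 = 0.41^1.4 = 0.28701
Attenuation rate = 1.05 * alpha^1.4 * P / A
= 1.05 * 0.28701 * 2.5 / 0.3834 = 1.96505 dB/m
Total Att = 1.96505 * 3.1 = 6.0917 dB


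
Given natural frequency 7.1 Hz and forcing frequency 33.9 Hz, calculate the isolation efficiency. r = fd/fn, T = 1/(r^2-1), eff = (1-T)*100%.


r = 33.9 / 7.1 = 4.77465
r^2 - 1 = 4.77465^2 - 1 = 21.7973
T = 1/21.7973 = 0.0458772
Efficiency = (1 - 0.0458772)*100 = 95.412 %


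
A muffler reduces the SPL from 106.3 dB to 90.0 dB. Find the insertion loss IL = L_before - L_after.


Insertion loss = SPL without muffler - SPL with muffler
IL = 106.3 - 90.0 = 16.3 dB


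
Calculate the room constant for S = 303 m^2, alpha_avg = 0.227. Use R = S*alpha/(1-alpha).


R = 303 * 0.227 / (1 - 0.227) = 88.979 m^2


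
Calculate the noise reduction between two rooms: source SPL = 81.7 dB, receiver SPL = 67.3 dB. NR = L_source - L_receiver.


NR = L_source - L_receiver (difference between source and receiving room levels)
NR = 81.7 - 67.3 = 14.4 dB


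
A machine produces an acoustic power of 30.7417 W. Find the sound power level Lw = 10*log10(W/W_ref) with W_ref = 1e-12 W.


W / W_ref = 30.7417 / 1e-12 = 3.07417e+13
Lw = 10 * log10(3.07417e+13) = 134.88 dB


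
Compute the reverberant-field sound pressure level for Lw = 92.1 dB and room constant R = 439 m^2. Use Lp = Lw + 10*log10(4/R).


4/R = 4/439 = 0.00911162
Lp = 92.1 + 10*log10(0.00911162) = 71.696 dB


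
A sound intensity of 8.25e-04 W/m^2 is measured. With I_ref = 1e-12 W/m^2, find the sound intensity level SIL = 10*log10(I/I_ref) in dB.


I / I_ref = 8.25e-04 / 1e-12 = 8.25e+08
SIL = 10 * log10(8.25e+08) = 89.165 dB


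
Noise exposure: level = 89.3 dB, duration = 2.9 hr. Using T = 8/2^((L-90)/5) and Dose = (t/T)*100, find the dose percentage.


T_allowed = 8 / 2^((89.3 - 90)/5) = 8.81524 hr
Dose = 2.9 / 8.81524 * 100 = 32.898 %


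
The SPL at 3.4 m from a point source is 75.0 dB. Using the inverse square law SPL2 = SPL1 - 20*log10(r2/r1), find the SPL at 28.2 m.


r2/r1 = 28.2/3.4 = 8.29412
Correction = 20*log10(8.29412) = 18.3754 dB
SPL2 = 75.0 - 18.3754 = 56.625 dB


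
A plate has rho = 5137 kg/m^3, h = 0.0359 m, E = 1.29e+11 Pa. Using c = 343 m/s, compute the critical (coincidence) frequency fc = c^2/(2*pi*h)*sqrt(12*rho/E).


12*rho/E = 12*5137/1.29e+11 = 4.7786e-07
sqrt(12*rho/E) = sqrt(4.7786e-07) = 0.000691274
c^2/(2*pi*h) = 343^2/(2*pi*0.0359) = 521572
fc = 521572 * 0.000691274 = 360.55 Hz
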